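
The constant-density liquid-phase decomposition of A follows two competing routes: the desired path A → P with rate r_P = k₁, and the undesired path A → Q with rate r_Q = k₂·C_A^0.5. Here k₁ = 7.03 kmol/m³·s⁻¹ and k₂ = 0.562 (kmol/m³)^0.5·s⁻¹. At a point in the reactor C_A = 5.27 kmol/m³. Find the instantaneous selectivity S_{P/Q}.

5.45

S_{P/Q} = r_P/r_Q = (k₁)/(k₂·C_A^0.5) = (k₁/k₂)·C_A^-0.5.
= (7.03) / (0.562×5.270^0.5) = 7.030/1.290 = 5.45.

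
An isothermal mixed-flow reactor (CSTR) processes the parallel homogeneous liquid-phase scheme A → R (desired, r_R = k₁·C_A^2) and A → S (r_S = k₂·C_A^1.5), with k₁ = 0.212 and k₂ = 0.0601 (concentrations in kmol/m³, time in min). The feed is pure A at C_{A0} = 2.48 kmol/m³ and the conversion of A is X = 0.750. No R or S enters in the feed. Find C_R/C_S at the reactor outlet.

Exit C_A = C_{A0}(1−X) = 2.48×0.250 = 0.6200 kmol/m³.
Rates in a CSTR are evaluated at the outlet concentration: r_R = 0.212×0.6200^2 = 0.08149, r_S = 0.0601×0.6200^1.5 = 0.02934.
Overall selectivity = C_R/C_S = r_Rτ/(r_Sτ) = r_R/r_S = 2.78.

2.78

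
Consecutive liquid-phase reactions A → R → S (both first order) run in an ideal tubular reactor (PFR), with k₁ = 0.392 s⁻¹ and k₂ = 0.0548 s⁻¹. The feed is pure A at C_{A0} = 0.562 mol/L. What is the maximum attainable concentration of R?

At the optimum, C_{R,max}/C_{A0} = (k₁/k₂)^[k₂/(k₂−k₁)].
= (0.392/0.0548)^(0.0548/(0.0548−0.392)) = (7.153)^(-0.1625) = 0.7263.
C_{R,max} = 0.7263×0.562 = 0.408 mol/L.

0.408 mol/L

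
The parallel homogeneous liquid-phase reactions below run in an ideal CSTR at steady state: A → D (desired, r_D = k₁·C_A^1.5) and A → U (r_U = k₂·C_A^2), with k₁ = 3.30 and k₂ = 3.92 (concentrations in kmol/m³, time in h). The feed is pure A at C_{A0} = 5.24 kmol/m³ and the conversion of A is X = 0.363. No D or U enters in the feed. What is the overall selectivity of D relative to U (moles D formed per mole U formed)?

0.461

Exit C_A = C_{A0}(1−X) = 5.24×0.637 = 3.338 kmol/m³.
Rates in a CSTR are evaluated at the outlet concentration: r_D = 3.30×3.338^1.5 = 20.12, r_U = 3.92×3.338^2 = 43.67.
Overall selectivity = C_D/C_U = r_Dτ/(r_Uτ) = r_D/r_U = 0.461.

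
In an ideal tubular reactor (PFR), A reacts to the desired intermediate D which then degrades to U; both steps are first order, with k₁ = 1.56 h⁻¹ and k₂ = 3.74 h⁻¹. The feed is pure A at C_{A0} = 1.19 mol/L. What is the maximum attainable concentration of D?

0.265 mol/L

For a first-order series the maximum intermediate yield is C_{D,max}/C_{A0} = (k₁/k₂)^[k₂/(k₂−k₁)].
= (1.56/3.74)^(3.74/(3.74−1.56)) = (0.4171)^(1.716) = 0.2231.
C_{D,max} = 0.2231×1.19 = 0.265 mol/L.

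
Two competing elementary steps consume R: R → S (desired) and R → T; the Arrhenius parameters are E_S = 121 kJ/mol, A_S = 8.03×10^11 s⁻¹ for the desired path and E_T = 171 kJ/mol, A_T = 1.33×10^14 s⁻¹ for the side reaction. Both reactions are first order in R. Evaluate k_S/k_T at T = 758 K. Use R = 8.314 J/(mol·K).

Since both paths have the same order in R, the concentration cancels and S_{S/T} = k_S/k_T = (A_S/A_T)·exp[(E_T−E_S)/(RT)].
(E_T−E_S)/(RT) = (171−121)×10³/(8.314×758) = 50000/6302 = 7.934.
k_S/k_T = (8.03×10^11/1.33×10^14)·exp(7.934) = 0.006038 × 2790 = 16.8.

16.8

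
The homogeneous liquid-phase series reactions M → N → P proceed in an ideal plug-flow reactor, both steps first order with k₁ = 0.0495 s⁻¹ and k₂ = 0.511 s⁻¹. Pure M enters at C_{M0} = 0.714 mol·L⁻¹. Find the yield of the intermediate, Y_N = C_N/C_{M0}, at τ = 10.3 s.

0.0639

Solving the coupled first-order balances gives C_N(τ) = [k₁/(k₂−k₁)]·C_{M0}·(e^(−k₁τ) − e^(−k₂τ)).
e^(−k₁τ) = e^(−0.0495×10.3) = e^(−0.5099) = 0.6006; e^(−k₂τ) = e^(−5.263) = 0.005178.
C_N = 0.0495×0.714/(0.511−0.0495) × (0.6006−0.005178) = 0.07658×0.5954 = 0.04560 mol·L⁻¹.
Y_N = C_N/C_{M0} = 0.04560/0.714 = 0.0639.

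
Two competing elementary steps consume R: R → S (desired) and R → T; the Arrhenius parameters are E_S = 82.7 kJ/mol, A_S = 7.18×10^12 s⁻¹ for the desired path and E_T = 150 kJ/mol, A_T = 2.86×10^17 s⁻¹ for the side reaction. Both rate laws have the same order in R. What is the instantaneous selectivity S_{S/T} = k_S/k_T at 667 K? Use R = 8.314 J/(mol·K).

With equal orders, S_{S/T} = k_S/k_T = (A_S/A_T)·exp[(E_T−E_S)/(RT)].
(E_T−E_S)/(RT) = (150−82.7)×10³/(8.314×667) = 67300/5545 = 12.14.
k_S/k_T = (7.18×10^12/2.86×10^17)·exp(12.14) = 2.510×10^-5 × 1.865×10^5 = 4.68.
Since E_S < E_T, lowering the temperature improves selectivity toward S.

4.68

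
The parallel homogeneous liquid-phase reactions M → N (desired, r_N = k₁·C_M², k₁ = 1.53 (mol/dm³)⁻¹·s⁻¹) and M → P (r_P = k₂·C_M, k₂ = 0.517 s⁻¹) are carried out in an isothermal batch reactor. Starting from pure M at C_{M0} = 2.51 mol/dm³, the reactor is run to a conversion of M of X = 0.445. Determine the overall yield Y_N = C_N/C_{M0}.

0.378

C_M = C_{M0}(1−X) = 1.393 mol/dm³.
Along a PFR/batch, dC_P/dC_M = −r_P/(r_N+r_P) = −k₂/(k₂+k₁·C_M).
Integrating from C_{M0} to C_M: C_P = (0.517/1.53)·ln[(0.517+1.53·2.51)/(0.517+1.53·1.39)] = 0.3379·ln(4.357/2.648) = 0.1682 mol/dm³.
Then C_N = (C_{M0}−C_M) − C_P = 1.117 − 0.1682 = 0.9487 mol/dm³.
Y_N = C_N/C_{M0} = 0.9487/2.51 = 0.378.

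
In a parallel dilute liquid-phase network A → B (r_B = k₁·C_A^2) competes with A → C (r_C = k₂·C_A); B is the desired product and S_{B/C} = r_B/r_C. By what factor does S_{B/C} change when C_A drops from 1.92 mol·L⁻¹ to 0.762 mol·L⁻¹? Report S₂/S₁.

S_{B/C} = (k₁/k₂)·C_A, so S₂/S₁ = (C_{A,2}/C_{A,1}).
= 0.762/1.92 = 0.397.
Selectivity toward B falls as C_A falls — high-concentration operation is favoured.

0.397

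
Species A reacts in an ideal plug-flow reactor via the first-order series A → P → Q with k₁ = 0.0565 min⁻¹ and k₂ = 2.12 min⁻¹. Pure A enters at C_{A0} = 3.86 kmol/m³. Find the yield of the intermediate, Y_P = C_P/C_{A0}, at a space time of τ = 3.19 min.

0.0228

For first-order series with pure A initially, C_P(τ) = k₁C_{A0}/(k₂−k₁)·(e^(−k₁τ) − e^(−k₂τ)).
e^(−k₁τ) = e^(−0.0565×3.19) = e^(−0.1802) = 0.8351; e^(−k₂τ) = e^(−6.763) = 0.001156.
C_P = 0.0565×3.86/(2.12−0.0565) × (0.8351−0.001156) = 0.1057×0.8339 = 0.08814 kmol/m³.
Y_P = C_P/C_{A0} = 0.08814/3.86 = 0.0228.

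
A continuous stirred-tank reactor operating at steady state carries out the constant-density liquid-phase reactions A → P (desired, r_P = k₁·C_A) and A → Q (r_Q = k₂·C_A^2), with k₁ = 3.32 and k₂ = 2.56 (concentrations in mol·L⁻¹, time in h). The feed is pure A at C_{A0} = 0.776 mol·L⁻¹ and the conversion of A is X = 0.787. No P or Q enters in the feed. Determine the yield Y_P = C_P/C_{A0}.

Exit C_A = C_{A0}(1−X) = 0.776×0.213 = 0.1653 mol·L⁻¹.
Rates in a CSTR are evaluated at the outlet concentration: r_P = 3.32×0.1653 = 0.5488, r_Q = 2.56×0.1653^2 = 0.06994.
Fraction of consumed A going to P: r_P/(r_P+r_Q) = 0.8870.
C_P = 0.8870·C_{A0}·X = 0.8870×0.776×0.787 = 0.542 mol·L⁻¹; Y_P = C_P/C_{A0} = 0.698.

0.698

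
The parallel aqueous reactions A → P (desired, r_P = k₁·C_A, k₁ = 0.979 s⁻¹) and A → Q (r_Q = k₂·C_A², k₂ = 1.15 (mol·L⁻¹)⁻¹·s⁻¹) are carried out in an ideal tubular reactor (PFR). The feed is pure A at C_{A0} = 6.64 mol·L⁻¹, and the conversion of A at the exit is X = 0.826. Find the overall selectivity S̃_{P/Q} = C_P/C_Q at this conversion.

C_A = C_{A0}(1−X) = 1.155 mol·L⁻¹.
Along a PFR/batch, dC_P/dC_A = −r_P/(r_P+r_Q) = −k₁/(k₁+k₂·C_A).
Integrating from C_{A0} to C_A: C_P = (0.979/1.15)·ln[(0.979+1.15·6.64)/(0.979+1.15·1.16)] = 0.8513·ln(8.615/2.308) = 1.121 mol·L⁻¹.
C_Q = (C_{A0}−C_A)−C_P = 4.363 mol·L⁻¹; S̃_{P/Q} = 1.121/4.363 = 0.257.

0.257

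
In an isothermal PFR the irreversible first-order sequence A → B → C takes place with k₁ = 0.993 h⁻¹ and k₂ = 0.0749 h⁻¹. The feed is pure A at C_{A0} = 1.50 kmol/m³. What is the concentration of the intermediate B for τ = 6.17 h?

The intermediate concentration in a first-order A→B→C sequence is C_B = k₁C_{A0}(e^(−k₁τ) − e^(−k₂τ))/(k₂−k₁).
e^(−k₁τ) = e^(−0.993×6.17) = e^(−6.127) = 0.002184; e^(−k₂τ) = e^(−0.4621) = 0.6299.
C_B = 0.993×1.50/(0.0749−0.993) × (0.002184−0.6299) = (-1.622)×(-0.6278) = 1.018 kmol/m³.

1.02 kmol/m³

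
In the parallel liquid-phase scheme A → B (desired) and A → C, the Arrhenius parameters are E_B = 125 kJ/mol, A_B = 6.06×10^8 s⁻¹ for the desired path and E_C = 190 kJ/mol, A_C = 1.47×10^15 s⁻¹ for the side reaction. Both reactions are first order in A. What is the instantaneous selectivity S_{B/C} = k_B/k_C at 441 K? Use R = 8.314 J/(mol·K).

20.6

With equal orders, S_{B/C} = k_B/k_C = (A_B/A_C)·exp[(E_C−E_B)/(RT)].
(E_C−E_B)/(RT) = (190−125)×10³/(8.314×441) = 65000/3666 = 17.73.
k_B/k_C = (6.06×10^8/1.47×10^15)·exp(17.73) = 4.122×10^-7 × 5.003×10^7 = 20.6.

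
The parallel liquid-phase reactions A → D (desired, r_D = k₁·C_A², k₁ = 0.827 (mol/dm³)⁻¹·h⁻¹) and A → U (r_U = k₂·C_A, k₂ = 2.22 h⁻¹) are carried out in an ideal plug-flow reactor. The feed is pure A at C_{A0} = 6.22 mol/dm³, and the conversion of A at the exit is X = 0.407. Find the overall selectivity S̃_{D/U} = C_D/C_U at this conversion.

C_A = C_{A0}(1−X) = 3.688 mol/dm³.
Along a PFR/batch, dC_U/dC_A = −r_U/(r_D+r_U) = −k₂/(k₂+k₁·C_A).
Integrating from C_{A0} to C_A: C_U = (2.22/0.827)·ln[(2.22+0.827·6.22)/(2.22+0.827·3.69)] = 2.684·ln(7.364/5.270) = 0.8979 mol/dm³.
Then C_D = (C_{A0}−C_A) − C_U = 2.532 − 0.8979 = 1.634 mol/dm³.
S̃_{D/U} = C_D/C_U = 1.634/0.8979 = 1.82.

1.82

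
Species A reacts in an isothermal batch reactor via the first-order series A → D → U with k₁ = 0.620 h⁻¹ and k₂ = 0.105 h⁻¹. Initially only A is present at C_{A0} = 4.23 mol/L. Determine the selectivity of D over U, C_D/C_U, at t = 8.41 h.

0.976

Solving the coupled first-order balances gives C_D(t) = [k₁/(k₂−k₁)]·C_{A0}·(e^(−k₁t) − e^(−k₂t)).
e^(−k₁t) = e^(−0.620×8.41) = e^(−5.214) = 0.005439; e^(−k₂t) = e^(−0.8831) = 0.4135.
C_D = 0.620×4.23/(0.105−0.620) × (0.005439−0.4135) = (-5.092)×(-0.4081) = 2.078 mol/L.
C_A = C_{A0}e^(−k₁t) = 0.02301 mol/L, so C_U = C_{A0}−C_A−C_D = 2.129 mol/L; C_D/C_U = 0.976.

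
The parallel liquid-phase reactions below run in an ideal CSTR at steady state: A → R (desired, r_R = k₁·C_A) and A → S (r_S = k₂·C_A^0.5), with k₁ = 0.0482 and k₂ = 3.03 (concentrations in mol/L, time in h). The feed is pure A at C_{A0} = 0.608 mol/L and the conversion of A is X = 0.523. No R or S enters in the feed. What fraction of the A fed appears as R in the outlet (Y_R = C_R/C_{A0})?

0.00444

Exit C_A = C_{A0}(1−X) = 0.608×0.477 = 0.2900 mol/L.
In a CSTR the entire volume is at exit conditions, so r_R = 0.0482×0.2900 = 0.01398 and r_S = 3.03×0.2900^0.5 = 1.632.
Fraction of consumed A going to R: r_R/(r_R+r_S) = 0.008494.
C_R = 0.008494·C_{A0}·X = 0.008494×0.608×0.523 = 0.00270 mol/L; Y_R = C_R/C_{A0} = 0.00444.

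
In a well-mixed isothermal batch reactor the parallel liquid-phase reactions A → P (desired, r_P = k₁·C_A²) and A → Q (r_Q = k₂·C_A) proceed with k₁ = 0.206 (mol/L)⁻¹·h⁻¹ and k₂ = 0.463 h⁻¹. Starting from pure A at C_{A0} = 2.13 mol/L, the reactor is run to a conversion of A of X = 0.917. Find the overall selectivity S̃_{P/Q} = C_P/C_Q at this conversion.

0.471

C_A = C_{A0}(1−X) = 0.1768 mol/L.
Along a PFR/batch, dC_Q/dC_A = −r_Q/(r_P+r_Q) = −k₂/(k₂+k₁·C_A).
Integrating from C_{A0} to C_A: C_Q = (0.463/0.206)·ln[(0.463+0.206·2.13)/(0.463+0.206·0.177)] = 2.248·ln(0.9018/0.4994) = 1.328 mol/L.
Then C_P = (C_{A0}−C_A) − C_Q = 1.953 − 1.328 = 0.6251 mol/L.
S̃_{P/Q} = C_P/C_Q = 0.6251/1.328 = 0.471.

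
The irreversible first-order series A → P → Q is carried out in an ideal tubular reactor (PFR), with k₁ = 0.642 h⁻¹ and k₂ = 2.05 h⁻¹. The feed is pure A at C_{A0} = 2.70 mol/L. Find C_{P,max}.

Evaluating C_P at τ_opt = ln(k₂/k₁)/(k₂−k₁) gives C_{P,max}/C_{A0} = (k₁/k₂)^[k₂/(k₂−k₁)].
= (0.642/2.05)^(2.05/(2.05−0.642)) = (0.3132)^(1.456) = 0.1844.
C_{P,max} = 0.1844×2.70 = 0.498 mol/L.

0.498 mol/L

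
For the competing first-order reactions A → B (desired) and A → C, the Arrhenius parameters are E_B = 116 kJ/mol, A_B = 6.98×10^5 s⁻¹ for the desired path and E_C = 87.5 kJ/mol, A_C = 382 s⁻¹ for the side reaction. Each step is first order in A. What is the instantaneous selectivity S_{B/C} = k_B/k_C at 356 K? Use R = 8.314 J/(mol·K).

0.120

Since both paths have the same order in A, the concentration cancels and S_{B/C} = k_B/k_C = (A_B/A_C)·exp[(E_C−E_B)/(RT)].
(E_C−E_B)/(RT) = (87.5−116)×10³/(8.314×356) = -28500/2960 = -9.629.
k_B/k_C = (6.98×10^5/382)·exp(-9.629) = 1827 × 6.579×10^-5 = 0.120.
Since E_B > E_C, raising the temperature improves selectivity toward B.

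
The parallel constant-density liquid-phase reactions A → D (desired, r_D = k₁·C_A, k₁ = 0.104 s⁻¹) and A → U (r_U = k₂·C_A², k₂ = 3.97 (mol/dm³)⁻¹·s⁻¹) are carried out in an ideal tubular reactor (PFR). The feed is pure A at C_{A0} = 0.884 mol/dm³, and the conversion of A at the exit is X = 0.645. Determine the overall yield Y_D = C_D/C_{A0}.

0.0292

C_A = C_{A0}(1−X) = 0.3138 mol/dm³.
Along a PFR/batch, dC_D/dC_A = −r_D/(r_D+r_U) = −k₁/(k₁+k₂·C_A).
Integrating from C_{A0} to C_A: C_D = (0.104/3.97)·ln[(0.104+3.97·0.884)/(0.104+3.97·0.314)] = 0.02620·ln(3.613/1.350) = 0.02579 mol/dm³.
Y_D = C_D/C_{A0} = 0.02579/0.884 = 0.0292.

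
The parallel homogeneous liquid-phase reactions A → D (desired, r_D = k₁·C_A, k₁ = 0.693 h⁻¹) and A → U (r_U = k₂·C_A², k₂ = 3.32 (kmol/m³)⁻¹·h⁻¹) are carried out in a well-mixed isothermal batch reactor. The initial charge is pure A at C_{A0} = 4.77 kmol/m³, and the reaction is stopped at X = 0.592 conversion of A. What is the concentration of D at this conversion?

0.175 kmol/m³

C_A = C_{A0}(1−X) = 1.946 kmol/m³.
Along a PFR/batch, dC_D/dC_A = −r_D/(r_D+r_U) = −k₁/(k₁+k₂·C_A).
Integrating from C_{A0} to C_A: C_D = (0.693/3.32)·ln[(0.693+3.32·4.77)/(0.693+3.32·1.95)] = 0.2087·ln(16.53/7.154) = 0.1748 kmol/m³.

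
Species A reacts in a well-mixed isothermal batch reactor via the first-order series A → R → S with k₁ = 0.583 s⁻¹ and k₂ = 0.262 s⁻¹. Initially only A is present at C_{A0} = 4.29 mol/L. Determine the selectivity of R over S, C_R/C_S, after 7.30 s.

0.326

For first-order series with pure A initially, C_R(t) = k₁C_{A0}/(k₂−k₁)·(e^(−k₁t) − e^(−k₂t)).
e^(−k₁t) = e^(−0.583×7.30) = e^(−4.256) = 0.01418; e^(−k₂t) = e^(−1.913) = 0.1477.
C_R = 0.583×4.29/(0.262−0.583) × (0.01418−0.1477) = (-7.791)×(-0.1335) = 1.040 mol/L.
C_A = C_{A0}e^(−k₁t) = 0.06083 mol/L, so C_S = C_{A0}−C_A−C_R = 3.189 mol/L; C_R/C_S = 0.326.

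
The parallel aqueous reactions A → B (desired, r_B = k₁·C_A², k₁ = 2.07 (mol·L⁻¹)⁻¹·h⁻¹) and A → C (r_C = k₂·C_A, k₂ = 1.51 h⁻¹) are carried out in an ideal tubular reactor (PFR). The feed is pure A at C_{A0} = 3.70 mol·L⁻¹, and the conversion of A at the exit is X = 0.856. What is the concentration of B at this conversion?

2.25 mol·L⁻¹

C_A = C_{A0}(1−X) = 0.5328 mol·L⁻¹.
Along a PFR/batch, dC_C/dC_A = −r_C/(r_B+r_C) = −k₂/(k₂+k₁·C_A).
Integrating from C_{A0} to C_A: C_C = (1.51/2.07)·ln[(1.51+2.07·3.70)/(1.51+2.07·0.533)] = 0.7295·ln(9.169/2.613) = 0.9158 mol·L⁻¹.
Then C_B = (C_{A0}−C_A) − C_C = 3.167 − 0.9158 = 2.251 mol·L⁻¹.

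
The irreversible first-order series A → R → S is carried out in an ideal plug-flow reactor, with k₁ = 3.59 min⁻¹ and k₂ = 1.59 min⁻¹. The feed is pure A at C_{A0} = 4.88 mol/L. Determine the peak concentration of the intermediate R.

Evaluating C_R at τ_opt = ln(k₂/k₁)/(k₂−k₁) gives C_{R,max}/C_{A0} = (k₁/k₂)^[k₂/(k₂−k₁)].
= (3.59/1.59)^(1.59/(1.59−3.59)) = (2.258)^(-0.7950) = 0.5234.
C_{R,max} = 0.5234×4.88 = 2.55 mol/L.

2.55 mol/L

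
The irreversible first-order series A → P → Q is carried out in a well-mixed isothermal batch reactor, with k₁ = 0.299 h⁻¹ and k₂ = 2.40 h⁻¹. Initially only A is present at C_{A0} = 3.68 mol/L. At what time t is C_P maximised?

0.991 h

The intermediate peaks when r₁ = r₂, i.e. k₁e^(−k₁t) = k₂e^(−k₂t), giving t_opt = ln(k₂/k₁)/(k₂−k₁).
= ln(2.40/0.299)/(2.40−0.299) = ln(8.027)/2.101 = 2.083/2.101 = 0.991 h.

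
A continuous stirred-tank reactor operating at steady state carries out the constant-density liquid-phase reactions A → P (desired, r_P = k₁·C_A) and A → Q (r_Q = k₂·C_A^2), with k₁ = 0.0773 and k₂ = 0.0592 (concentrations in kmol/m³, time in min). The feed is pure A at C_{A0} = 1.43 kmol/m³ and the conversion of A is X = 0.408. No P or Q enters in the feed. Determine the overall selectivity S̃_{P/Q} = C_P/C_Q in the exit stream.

Exit C_A = C_{A0}(1−X) = 1.43×0.592 = 0.8466 kmol/m³.
Rates in a CSTR are evaluated at the outlet concentration: r_P = 0.0773×0.8466 = 0.06544, r_Q = 0.0592×0.8466^2 = 0.04243.
Overall selectivity = C_P/C_Q = r_Pτ/(r_Qτ) = r_P/r_Q = 1.54.

1.54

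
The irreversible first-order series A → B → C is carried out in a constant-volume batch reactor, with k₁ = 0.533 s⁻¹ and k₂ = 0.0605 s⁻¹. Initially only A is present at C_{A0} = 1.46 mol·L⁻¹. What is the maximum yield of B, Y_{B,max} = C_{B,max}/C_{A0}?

For a first-order series the maximum intermediate yield is C_{B,max}/C_{A0} = (k₁/k₂)^[k₂/(k₂−k₁)].
= (0.533/0.0605)^(0.0605/(0.0605−0.533)) = (8.810)^(-0.1280) = 0.7568.

0.757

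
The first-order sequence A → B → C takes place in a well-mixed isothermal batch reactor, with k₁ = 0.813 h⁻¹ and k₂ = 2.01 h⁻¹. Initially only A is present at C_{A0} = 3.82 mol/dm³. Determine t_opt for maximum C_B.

0.756 h

The intermediate peaks when r₁ = r₂, i.e. k₁e^(−k₁t) = k₂e^(−k₂t), giving t_opt = ln(k₂/k₁)/(k₂−k₁).
= ln(2.01/0.813)/(2.01−0.813) = ln(2.472)/1.197 = 0.9052/1.197 = 0.756 h.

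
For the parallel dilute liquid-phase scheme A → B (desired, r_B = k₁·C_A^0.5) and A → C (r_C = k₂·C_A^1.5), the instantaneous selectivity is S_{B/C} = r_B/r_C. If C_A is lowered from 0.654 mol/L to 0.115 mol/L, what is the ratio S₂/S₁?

S_{B/C} = (k₁/k₂)·C_A⁻¹, so S₂/S₁ = (C_{A,2}/C_{A,1})⁻¹.
= 0.654/0.115 = 5.69.

5.69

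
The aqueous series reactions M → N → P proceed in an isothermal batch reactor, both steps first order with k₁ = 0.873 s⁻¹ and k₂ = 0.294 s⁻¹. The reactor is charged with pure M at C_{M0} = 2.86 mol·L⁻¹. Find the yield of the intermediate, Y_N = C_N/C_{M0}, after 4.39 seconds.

0.382

The intermediate concentration in a first-order A→B→C sequence is C_N = k₁C_{M0}(e^(−k₁t) − e^(−k₂t))/(k₂−k₁).
e^(−k₁t) = e^(−0.873×4.39) = e^(−3.832) = 0.02166; e^(−k₂t) = e^(−1.291) = 0.2751.
C_N = 0.873×2.86/(0.294−0.873) × (0.02166−0.2751) = (-4.312)×(-0.2534) = 1.093 mol·L⁻¹.
Y_N = C_N/C_{M0} = 1.093/2.86 = 0.382.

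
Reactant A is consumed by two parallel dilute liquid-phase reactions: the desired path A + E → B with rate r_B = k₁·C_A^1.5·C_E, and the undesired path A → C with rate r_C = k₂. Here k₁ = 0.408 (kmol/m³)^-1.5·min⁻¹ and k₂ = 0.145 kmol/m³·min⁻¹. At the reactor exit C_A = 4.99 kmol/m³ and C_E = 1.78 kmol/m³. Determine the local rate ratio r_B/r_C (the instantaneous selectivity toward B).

55.8

S_{B/C} = r_B/r_C = (k₁·C_A^1.5·C_E)/(k₂) = (k₁/k₂)·C_A^1.5·C_E.
= (0.408×4.990^1.5×1.780) / (0.145) = 8.095/0.1450 = 55.8.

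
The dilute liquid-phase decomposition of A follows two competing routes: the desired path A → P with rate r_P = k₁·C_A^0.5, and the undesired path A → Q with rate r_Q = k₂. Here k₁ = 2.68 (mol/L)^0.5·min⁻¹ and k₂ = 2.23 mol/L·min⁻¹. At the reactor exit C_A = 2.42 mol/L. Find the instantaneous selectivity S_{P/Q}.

1.87

S_{P/Q} = r_P/r_Q = (k₁·C_A^0.5)/(k₂) = (k₁/k₂)·C_A^0.5.
= (2.68×2.420^0.5) / (2.23) = 4.169/2.230 = 1.87.
Since the desired path is higher order in A, keeping C_A high (PFR or concentrated feed) favours P.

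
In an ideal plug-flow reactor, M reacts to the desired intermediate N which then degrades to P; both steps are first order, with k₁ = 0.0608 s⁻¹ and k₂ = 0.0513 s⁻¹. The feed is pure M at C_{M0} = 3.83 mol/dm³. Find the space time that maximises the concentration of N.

For first-order series the maximum of C_N occurs at τ_opt = ln(k₂/k₁)/(k₂−k₁).
= ln(0.0513/0.0608)/(0.0513−0.0608) = ln(0.8438)/-0.009500 = -0.1699/-0.009500 = 17.9 s.

17.9 s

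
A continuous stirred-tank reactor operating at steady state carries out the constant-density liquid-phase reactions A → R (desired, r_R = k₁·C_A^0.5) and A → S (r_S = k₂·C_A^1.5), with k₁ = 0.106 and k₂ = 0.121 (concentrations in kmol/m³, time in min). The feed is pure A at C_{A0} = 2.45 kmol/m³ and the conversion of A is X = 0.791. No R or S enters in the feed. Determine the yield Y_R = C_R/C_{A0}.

0.499

Exit C_A = C_{A0}(1−X) = 2.45×0.209 = 0.5120 kmol/m³.
A CSTR operates uniformly at the exit composition, giving r_R = 0.07585 and r_S = 0.04434 (each k·C_A^n at C_A = 0.5120).
Fraction of consumed A going to R: r_R/(r_R+r_S) = 0.6311.
C_R = 0.6311·C_{A0}·X = 0.6311×2.45×0.791 = 1.22 kmol/m³; Y_R = C_R/C_{A0} = 0.499.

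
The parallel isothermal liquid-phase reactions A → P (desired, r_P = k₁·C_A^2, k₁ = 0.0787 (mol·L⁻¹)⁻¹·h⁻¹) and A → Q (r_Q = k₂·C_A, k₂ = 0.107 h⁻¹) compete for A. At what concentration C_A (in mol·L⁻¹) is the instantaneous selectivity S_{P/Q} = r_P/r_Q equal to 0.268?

0.364 mol·L⁻¹

S_{P/Q} = (k₁/k₂)·C_A ⇒ C_A = S·k₂/k₁.
= 0.268×0.107/0.0787 = 0.364 mol·L⁻¹.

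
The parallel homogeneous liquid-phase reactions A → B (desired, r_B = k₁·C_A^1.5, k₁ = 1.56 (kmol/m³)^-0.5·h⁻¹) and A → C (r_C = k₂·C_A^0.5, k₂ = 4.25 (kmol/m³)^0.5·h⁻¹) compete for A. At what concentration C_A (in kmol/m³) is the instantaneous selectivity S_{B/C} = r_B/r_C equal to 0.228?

S_{B/C} = (k₁/k₂)·C_A ⇒ C_A = S·k₂/k₁.
= 0.228×4.25/1.56 = 0.621 kmol/m³.

0.621 kmol/m³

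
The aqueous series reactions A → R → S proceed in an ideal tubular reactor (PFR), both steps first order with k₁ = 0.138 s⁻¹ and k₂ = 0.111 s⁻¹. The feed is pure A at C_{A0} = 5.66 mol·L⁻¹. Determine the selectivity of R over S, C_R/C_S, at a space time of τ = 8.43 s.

1.46

Solving the coupled first-order balances gives C_R(τ) = [k₁/(k₂−k₁)]·C_{A0}·(e^(−k₁τ) − e^(−k₂τ)).
e^(−k₁τ) = e^(−0.138×8.43) = e^(−1.163) = 0.3124; e^(−k₂τ) = e^(−0.9357) = 0.3923.
C_R = 0.138×5.66/(0.111−0.138) × (0.3124−0.3923) = (-28.93)×(-0.07986) = 2.310 mol·L⁻¹.
C_A = C_{A0}e^(−k₁τ) = 1.768 mol·L⁻¹, so C_S = C_{A0}−C_A−C_R = 1.581 mol·L⁻¹; C_R/C_S = 1.46.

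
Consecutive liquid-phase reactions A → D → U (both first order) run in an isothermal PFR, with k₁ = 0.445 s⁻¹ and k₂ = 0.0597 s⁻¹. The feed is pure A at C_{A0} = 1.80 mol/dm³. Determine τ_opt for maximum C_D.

The intermediate peaks when r₁ = r₂, i.e. k₁e^(−k₁τ) = k₂e^(−k₂τ), giving τ_opt = ln(k₂/k₁)/(k₂−k₁).
= ln(0.0597/0.445)/(0.0597−0.445) = ln(0.1342)/-0.3853 = -2.009/-0.3853 = 5.21 s.

5.21 s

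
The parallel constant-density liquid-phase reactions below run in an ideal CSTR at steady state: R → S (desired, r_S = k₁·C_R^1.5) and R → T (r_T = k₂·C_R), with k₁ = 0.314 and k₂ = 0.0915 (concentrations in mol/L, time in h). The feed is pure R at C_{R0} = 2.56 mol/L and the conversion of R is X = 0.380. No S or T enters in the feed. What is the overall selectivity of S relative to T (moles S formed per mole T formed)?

4.32

Exit C_R = C_{R0}(1−X) = 2.56×0.620 = 1.587 mol/L.
A CSTR operates uniformly at the exit composition, giving r_S = 0.6279 and r_T = 0.1452 (each k·C_R^n at C_R = 1.587).
Overall selectivity = C_S/C_T = r_Sτ/(r_Tτ) = r_S/r_T = 4.32.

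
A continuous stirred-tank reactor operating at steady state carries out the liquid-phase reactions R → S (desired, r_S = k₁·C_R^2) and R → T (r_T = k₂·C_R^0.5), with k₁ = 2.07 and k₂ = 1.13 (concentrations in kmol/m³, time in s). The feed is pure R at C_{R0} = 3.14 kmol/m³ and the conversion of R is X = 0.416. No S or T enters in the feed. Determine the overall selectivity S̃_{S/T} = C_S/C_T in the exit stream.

4.55

Exit C_R = C_{R0}(1−X) = 3.14×0.584 = 1.834 kmol/m³.
In a CSTR the entire volume is at exit conditions, so r_S = 2.07×1.834^2 = 6.961 and r_T = 1.13×1.834^0.5 = 1.530.
Overall selectivity = C_S/C_T = r_Sτ/(r_Tτ) = r_S/r_T = 4.55.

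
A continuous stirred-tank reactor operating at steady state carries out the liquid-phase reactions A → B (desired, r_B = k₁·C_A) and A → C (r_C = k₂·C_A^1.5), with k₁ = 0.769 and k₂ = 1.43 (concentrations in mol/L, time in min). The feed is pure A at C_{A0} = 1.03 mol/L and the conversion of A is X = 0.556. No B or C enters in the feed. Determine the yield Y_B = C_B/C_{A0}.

Exit C_A = C_{A0}(1−X) = 1.03×0.444 = 0.4573 mol/L.
A CSTR operates uniformly at the exit composition, giving r_B = 0.3517 and r_C = 0.4422 (each k·C_A^n at C_A = 0.4573).
Fraction of consumed A going to B: r_B/(r_B+r_C) = 0.4430.
C_B = 0.4430·C_{A0}·X = 0.4430×1.03×0.556 = 0.254 mol/L; Y_B = C_B/C_{A0} = 0.246.

0.246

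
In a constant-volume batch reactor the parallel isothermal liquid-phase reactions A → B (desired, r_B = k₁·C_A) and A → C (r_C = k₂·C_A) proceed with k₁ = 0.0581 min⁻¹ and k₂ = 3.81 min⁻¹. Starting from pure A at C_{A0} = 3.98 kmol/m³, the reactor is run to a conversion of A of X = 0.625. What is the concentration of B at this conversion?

C_A = C_{A0}(1−X) = 1.492 kmol/m³.
Both paths are first order in A, so the instantaneous fraction to B is constant: dC_B/d(−C_A) = k₁/(k₁+k₂) = 0.01502.
C_B = 0.01502·(C_{A0}−C_A) = 0.01502×2.487 = 0.0374 kmol/m³.

0.0374 kmol/m³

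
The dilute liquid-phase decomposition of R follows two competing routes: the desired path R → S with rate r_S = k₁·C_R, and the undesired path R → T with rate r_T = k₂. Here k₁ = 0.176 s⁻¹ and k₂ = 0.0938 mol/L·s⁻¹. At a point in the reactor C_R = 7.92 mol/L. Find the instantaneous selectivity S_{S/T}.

S_{S/T} = r_S/r_T = (k₁·C_R)/(k₂) = (k₁/k₂)·C_R.
= (0.176×7.920) / (0.0938) = 1.394/0.09380 = 14.9.

14.9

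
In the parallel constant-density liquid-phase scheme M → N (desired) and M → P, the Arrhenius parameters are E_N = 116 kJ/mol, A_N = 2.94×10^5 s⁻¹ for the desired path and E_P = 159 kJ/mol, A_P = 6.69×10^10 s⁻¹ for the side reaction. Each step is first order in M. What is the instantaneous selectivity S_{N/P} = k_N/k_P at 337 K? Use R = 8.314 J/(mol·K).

20.3

With equal orders, S_{N/P} = k_N/k_P = (A_N/A_P)·exp[(E_P−E_N)/(RT)].
(E_P−E_N)/(RT) = (159−116)×10³/(8.314×337) = 43000/2802 = 15.35.
k_N/k_P = (2.94×10^5/6.69×10^10)·exp(15.35) = 4.395×10^-6 × 4.626×10^6 = 20.3.
Since E_N < E_P, lowering the temperature improves selectivity toward N.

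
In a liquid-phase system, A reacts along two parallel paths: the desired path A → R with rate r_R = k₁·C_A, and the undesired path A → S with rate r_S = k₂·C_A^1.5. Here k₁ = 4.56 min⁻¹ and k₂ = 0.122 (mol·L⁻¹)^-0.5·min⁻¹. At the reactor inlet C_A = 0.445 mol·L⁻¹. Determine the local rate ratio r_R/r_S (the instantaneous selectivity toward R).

56.0

S_{R/S} = r_R/r_S = (k₁·C_A)/(k₂·C_A^1.5) = (k₁/k₂)·C_A^-0.5.
= (4.56×0.4450) / (0.122×0.4450^1.5) = 2.029/0.03622 = 56.0.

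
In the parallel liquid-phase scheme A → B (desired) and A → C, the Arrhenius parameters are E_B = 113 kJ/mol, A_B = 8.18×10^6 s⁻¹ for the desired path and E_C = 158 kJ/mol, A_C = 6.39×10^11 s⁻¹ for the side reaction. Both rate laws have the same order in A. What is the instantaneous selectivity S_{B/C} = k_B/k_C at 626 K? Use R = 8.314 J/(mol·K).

0.0728

With equal orders, S_{B/C} = k_B/k_C = (A_B/A_C)·exp[(E_C−E_B)/(RT)].
(E_C−E_B)/(RT) = (158−113)×10³/(8.314×626) = 45000/5205 = 8.646.
k_B/k_C = (8.18×10^6/6.39×10^11)·exp(8.646) = 1.280×10^-5 × 5689 = 0.0728.
Since E_B < E_C, lowering the temperature improves selectivity toward B.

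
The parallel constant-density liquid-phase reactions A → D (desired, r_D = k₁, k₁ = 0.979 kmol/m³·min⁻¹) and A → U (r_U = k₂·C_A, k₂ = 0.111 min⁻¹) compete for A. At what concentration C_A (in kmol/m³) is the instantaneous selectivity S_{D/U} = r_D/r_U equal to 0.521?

S_{D/U} = (k₁/k₂)·C_A⁻¹ ⇒ C_A = (S·k₂/k₁)^(-1).
= (0.521×0.111/0.979)^(-1) = (0.05907)^(-1) = 16.9 kmol/m³.

16.9 kmol/m³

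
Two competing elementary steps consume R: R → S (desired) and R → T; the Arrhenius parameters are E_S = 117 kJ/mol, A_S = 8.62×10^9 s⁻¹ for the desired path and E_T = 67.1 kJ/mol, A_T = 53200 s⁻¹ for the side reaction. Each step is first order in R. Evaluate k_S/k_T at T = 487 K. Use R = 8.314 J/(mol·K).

0.720

Since both paths have the same order in R, the concentration cancels and S_{S/T} = k_S/k_T = (A_S/A_T)·exp[(E_T−E_S)/(RT)].
(E_T−E_S)/(RT) = (67.1−117)×10³/(8.314×487) = -49900/4049 = -12.32.
k_S/k_T = (8.62×10^9/53200)·exp(-12.32) = 1.620×10^5 × 4.443×10^-6 = 0.720.
Since E_S > E_T, raising the temperature improves selectivity toward S.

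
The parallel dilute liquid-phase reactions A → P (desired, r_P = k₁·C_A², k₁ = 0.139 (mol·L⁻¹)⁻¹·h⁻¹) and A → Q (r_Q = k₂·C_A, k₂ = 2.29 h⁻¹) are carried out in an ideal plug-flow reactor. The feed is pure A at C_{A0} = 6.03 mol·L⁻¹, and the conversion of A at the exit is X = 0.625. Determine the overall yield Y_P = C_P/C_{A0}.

C_A = C_{A0}(1−X) = 2.261 mol·L⁻¹.
Along a PFR/batch, dC_Q/dC_A = −r_Q/(r_P+r_Q) = −k₂/(k₂+k₁·C_A).
Integrating from C_{A0} to C_A: C_Q = (2.29/0.139)·ln[(2.29+0.139·6.03)/(2.29+0.139·2.26)] = 16.47·ln(3.128/2.604) = 3.019 mol·L⁻¹.
Then C_P = (C_{A0}−C_A) − C_Q = 3.769 − 3.019 = 0.7493 mol·L⁻¹.
Y_P = C_P/C_{A0} = 0.7493/6.03 = 0.124.

0.124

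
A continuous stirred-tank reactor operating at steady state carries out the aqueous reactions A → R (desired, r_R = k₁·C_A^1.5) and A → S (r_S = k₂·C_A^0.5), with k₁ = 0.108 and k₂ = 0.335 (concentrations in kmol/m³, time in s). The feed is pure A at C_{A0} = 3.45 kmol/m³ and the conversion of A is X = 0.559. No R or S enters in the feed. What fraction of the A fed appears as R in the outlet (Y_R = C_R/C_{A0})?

0.184

Exit C_A = C_{A0}(1−X) = 3.45×0.441 = 1.521 kmol/m³.
In a CSTR the entire volume is at exit conditions, so r_R = 0.108×1.521^1.5 = 0.2027 and r_S = 0.335×1.521^0.5 = 0.4132.
Fraction of consumed A going to R: r_R/(r_R+r_S) = 0.3291.
C_R = 0.3291·C_{A0}·X = 0.3291×3.45×0.559 = 0.635 kmol/m³; Y_R = C_R/C_{A0} = 0.184.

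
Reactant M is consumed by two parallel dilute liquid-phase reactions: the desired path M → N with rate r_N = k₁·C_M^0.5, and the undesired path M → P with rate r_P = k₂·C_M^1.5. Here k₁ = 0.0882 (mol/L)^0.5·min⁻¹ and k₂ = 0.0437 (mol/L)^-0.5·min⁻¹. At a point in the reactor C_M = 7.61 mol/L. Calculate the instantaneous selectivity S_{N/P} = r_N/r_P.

0.265

S_{N/P} = r_N/r_P = (k₁·C_M^0.5)/(k₂·C_M^1.5) = (k₁/k₂)·C_M⁻¹.
= (0.0882×7.610^0.5) / (0.0437×7.610^1.5) = 0.2433/0.9174 = 0.265.
The undesired path is higher order in M, so low C_M (CSTR or dilute feed) favours N.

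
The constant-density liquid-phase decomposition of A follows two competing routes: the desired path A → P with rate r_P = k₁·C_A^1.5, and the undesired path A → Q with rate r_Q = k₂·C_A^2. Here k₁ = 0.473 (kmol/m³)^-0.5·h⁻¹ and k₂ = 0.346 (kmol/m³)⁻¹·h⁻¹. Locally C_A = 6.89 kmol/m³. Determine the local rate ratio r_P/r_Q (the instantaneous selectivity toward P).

0.521

S_{P/Q} = r_P/r_Q = (k₁·C_A^1.5)/(k₂·C_A^2) = (k₁/k₂)·C_A^-0.5.
= (0.473×6.890^1.5) / (0.346×6.890^2) = 8.554/16.43 = 0.521.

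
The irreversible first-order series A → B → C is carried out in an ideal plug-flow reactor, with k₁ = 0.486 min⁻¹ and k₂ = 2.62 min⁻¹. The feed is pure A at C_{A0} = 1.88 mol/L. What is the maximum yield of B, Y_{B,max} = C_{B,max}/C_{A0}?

0.126

Evaluating C_B at τ_opt = ln(k₂/k₁)/(k₂−k₁) gives C_{B,max}/C_{A0} = (k₁/k₂)^[k₂/(k₂−k₁)].
= (0.486/2.62)^(2.62/(2.62−0.486)) = (0.1855)^(1.228) = 0.1264.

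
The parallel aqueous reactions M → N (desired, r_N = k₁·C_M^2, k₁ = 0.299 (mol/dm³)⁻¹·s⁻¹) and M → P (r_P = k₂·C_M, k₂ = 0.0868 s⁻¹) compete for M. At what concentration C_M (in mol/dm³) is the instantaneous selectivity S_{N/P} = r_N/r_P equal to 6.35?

S_{N/P} = (k₁/k₂)·C_M ⇒ C_M = S·k₂/k₁.
= 6.35×0.0868/0.299 = 1.84 mol/dm³.

1.84 mol/dm³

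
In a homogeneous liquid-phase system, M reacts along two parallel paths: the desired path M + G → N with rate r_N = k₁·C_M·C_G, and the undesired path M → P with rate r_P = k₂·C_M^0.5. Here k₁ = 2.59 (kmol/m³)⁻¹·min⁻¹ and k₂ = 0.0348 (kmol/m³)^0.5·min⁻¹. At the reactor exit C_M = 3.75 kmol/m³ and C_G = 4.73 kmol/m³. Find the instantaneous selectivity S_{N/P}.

682

S_{N/P} = r_N/r_P = (k₁·C_M·C_G)/(k₂·C_M^0.5) = (k₁/k₂)·C_M^0.5·C_G.
= (2.59×3.750×4.730) / (0.0348×3.750^0.5) = 45.94/0.06739 = 682.
Since the desired path is higher order in M, keeping C_M high (PFR or concentrated feed) favours N.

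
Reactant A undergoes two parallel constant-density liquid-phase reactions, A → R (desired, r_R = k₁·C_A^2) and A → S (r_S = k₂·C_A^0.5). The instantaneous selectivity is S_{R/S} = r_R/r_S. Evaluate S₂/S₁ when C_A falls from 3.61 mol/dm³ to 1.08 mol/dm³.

0.164

S_{R/S} = (k₁/k₂)·C_A^1.5, so S₂/S₁ = (C_{A,2}/C_{A,1})^1.5.
= (1.08/3.61)^1.5 = (0.2992)^1.5 = 0.164.
Selectivity toward R falls as C_A falls — high-concentration operation is favoured.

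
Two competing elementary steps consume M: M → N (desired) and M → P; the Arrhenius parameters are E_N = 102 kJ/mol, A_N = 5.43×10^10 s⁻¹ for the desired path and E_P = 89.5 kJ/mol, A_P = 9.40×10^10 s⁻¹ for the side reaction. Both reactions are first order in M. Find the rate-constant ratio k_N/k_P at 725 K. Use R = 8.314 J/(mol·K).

With equal orders, S_{N/P} = k_N/k_P = (A_N/A_P)·exp[(E_P−E_N)/(RT)].
(E_P−E_N)/(RT) = (89.5−102)×10³/(8.314×725) = -12500/6028 = -2.074.
k_N/k_P = (5.43×10^10/9.40×10^10)·exp(-2.074) = 0.5777 × 0.1257 = 0.0726.
Since E_N > E_P, raising the temperature improves selectivity toward N.

0.0726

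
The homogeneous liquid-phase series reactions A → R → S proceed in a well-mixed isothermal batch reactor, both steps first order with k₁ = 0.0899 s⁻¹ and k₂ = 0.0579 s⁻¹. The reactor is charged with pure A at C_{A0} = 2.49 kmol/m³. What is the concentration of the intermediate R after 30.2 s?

The intermediate concentration in a first-order A→B→C sequence is C_R = k₁C_{A0}(e^(−k₁t) − e^(−k₂t))/(k₂−k₁).
e^(−k₁t) = e^(−0.0899×30.2) = e^(−2.715) = 0.06621; e^(−k₂t) = e^(−1.749) = 0.1740.
C_R = 0.0899×2.49/(0.0579−0.0899) × (0.06621−0.1740) = (-6.995)×(-0.1078) = 0.7542 kmol/m³.

0.754 kmol/m³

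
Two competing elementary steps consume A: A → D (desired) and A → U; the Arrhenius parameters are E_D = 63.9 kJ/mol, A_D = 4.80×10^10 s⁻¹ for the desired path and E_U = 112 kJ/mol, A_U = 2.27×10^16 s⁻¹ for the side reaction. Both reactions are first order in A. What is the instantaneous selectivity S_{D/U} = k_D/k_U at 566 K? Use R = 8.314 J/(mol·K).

Since both paths have the same order in A, the concentration cancels and S_{D/U} = k_D/k_U = (A_D/A_U)·exp[(E_U−E_D)/(RT)].
(E_U−E_D)/(RT) = (112−63.9)×10³/(8.314×566) = 48100/4706 = 10.22.
k_D/k_U = (4.80×10^10/2.27×10^16)·exp(10.22) = 2.115×10^-6 × 27490 = 0.0581.
Since E_D < E_U, lowering the temperature improves selectivity toward D.

0.0581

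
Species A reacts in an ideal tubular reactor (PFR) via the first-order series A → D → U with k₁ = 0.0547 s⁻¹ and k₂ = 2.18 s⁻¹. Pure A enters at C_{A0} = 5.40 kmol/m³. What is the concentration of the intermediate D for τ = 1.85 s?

0.123 kmol/m³

The intermediate concentration in a first-order A→B→C sequence is C_D = k₁C_{A0}(e^(−k₁τ) − e^(−k₂τ))/(k₂−k₁).
e^(−k₁τ) = e^(−0.0547×1.85) = e^(−0.1012) = 0.9038; e^(−k₂τ) = e^(−4.033) = 0.01772.
C_D = 0.0547×5.40/(2.18−0.0547) × (0.9038−0.01772) = 0.1390×0.8860 = 0.1231 kmol/m³.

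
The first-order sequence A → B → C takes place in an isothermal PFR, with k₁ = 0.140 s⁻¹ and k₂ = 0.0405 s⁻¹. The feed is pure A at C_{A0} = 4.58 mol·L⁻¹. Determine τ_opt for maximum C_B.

12.5 s

Setting dC_B/dτ = 0 gives τ_opt = ln(k₂/k₁)/(k₂−k₁).
= ln(0.0405/0.140)/(0.0405−0.140) = ln(0.2893)/-0.09950 = -1.240/-0.09950 = 12.5 s.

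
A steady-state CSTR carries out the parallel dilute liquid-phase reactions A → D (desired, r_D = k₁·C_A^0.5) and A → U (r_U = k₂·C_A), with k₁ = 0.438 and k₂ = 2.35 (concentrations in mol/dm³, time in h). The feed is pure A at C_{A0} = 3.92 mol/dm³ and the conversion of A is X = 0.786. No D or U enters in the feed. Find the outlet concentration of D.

Exit C_A = C_{A0}(1−X) = 3.92×0.214 = 0.8389 mol/dm³.
A CSTR operates uniformly at the exit composition, giving r_D = 0.4012 and r_U = 1.971 (each k·C_A^n at C_A = 0.8389).
Fraction of consumed A going to D: r_D/(r_D+r_U) = 0.1691.
C_D = 0.1691·C_{A0}·X = 0.1691×3.92×0.786 = 0.521 mol/dm³.

0.521 mol/dm³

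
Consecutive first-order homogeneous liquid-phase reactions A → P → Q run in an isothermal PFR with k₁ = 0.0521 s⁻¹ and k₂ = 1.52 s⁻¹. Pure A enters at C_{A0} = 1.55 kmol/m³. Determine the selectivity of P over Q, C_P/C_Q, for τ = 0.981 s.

Solving the coupled first-order balances gives C_P(τ) = [k₁/(k₂−k₁)]·C_{A0}·(e^(−k₁τ) − e^(−k₂τ)).
e^(−k₁τ) = e^(−0.0521×0.981) = e^(−0.05111) = 0.9502; e^(−k₂τ) = e^(−1.491) = 0.2251.
C_P = 0.0521×1.55/(1.52−0.0521) × (0.9502−0.2251) = 0.05501×0.7251 = 0.03989 kmol/m³.
C_A = C_{A0}e^(−k₁τ) = 1.473 kmol/m³, so C_Q = C_{A0}−C_A−C_P = 0.03734 kmol/m³; C_P/C_Q = 1.07.

1.07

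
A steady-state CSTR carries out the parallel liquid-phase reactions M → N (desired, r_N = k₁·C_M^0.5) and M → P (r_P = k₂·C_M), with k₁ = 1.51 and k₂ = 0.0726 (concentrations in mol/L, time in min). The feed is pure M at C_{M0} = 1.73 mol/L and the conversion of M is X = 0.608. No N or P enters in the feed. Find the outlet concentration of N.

1.01 mol/L

Exit C_M = C_{M0}(1−X) = 1.73×0.392 = 0.6782 mol/L.
In a CSTR the entire volume is at exit conditions, so r_N = 1.51×0.6782^0.5 = 1.243 and r_P = 0.0726×0.6782 = 0.04923.
Fraction of consumed M going to N: r_N/(r_N+r_P) = 0.9619.
C_N = 0.9619·C_{M0}·X = 0.9619×1.73×0.608 = 1.01 mol/L.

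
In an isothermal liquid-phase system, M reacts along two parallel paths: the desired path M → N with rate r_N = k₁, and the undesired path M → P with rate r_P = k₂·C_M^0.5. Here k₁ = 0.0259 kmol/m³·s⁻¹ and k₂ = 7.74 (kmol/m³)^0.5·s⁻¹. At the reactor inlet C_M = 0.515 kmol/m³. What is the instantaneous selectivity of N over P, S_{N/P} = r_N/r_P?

0.00466

S_{N/P} = r_N/r_P = (k₁)/(k₂·C_M^0.5) = (k₁/k₂)·C_M^-0.5.
= (0.0259) / (7.74×0.5150^0.5) = 0.02590/5.554 = 0.00466.
The undesired path is higher order in M, so low C_M (CSTR or dilute feed) favours N.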